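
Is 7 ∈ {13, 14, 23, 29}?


A = {13, 14, 23, 29}
Checking if 7 is in A
7 is not in A → False

7 ∉ A


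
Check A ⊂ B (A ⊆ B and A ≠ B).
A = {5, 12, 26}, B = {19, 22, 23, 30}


A ⊂ B requires: A ⊆ B AND A ≠ B.
A ⊆ B? No
A ⊄ B, so A is not a proper subset.

No, A is not a proper subset of B


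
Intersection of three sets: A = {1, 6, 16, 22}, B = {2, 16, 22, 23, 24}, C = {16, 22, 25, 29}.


A ∩ B = {16, 22}
(A ∩ B) ∩ C = {16, 22}

A ∩ B ∩ C = {16, 22}


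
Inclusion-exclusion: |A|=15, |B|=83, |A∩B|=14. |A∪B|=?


|A ∪ B| = |A| + |B| - |A ∩ B|
= 15 + 83 - 14
= 84

|A ∪ B| = 84


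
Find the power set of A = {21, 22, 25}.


|A| = 3, so |P(A)| = 2^3 = 8
Enumerate subsets by cardinality (0 to 3):
∅, {21}, {22}, {25}, {21, 22}, {21, 25}, {22, 25}, {21, 22, 25}

P(A) has 8 subsets: ∅, {21}, {22}, {25}, {21, 22}, {21, 25}, {22, 25}, {21, 22, 25}


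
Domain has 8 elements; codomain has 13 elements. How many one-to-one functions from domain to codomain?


An injection sends each of |A| = 8 inputs to a distinct output in B.
# injections = |B|·(|B|-1)·…·(|B|-|A|+1) = 13! / (13 - 8)!
= 13 × 12 × 11 × 10 × 9 × 8 × 7 × 6
= 51891840

Number of injections = 51891840


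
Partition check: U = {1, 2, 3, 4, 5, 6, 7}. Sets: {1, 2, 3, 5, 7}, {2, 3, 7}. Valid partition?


A partition requires: (1) non-empty parts, (2) pairwise disjoint, (3) union = U
Parts: {1, 2, 3, 5, 7}, {2, 3, 7}
Union of parts: {1, 2, 3, 5, 7}
U = {1, 2, 3, 4, 5, 6, 7}
All non-empty? True
Pairwise disjoint? False
Covers U? False

No, not a valid partition


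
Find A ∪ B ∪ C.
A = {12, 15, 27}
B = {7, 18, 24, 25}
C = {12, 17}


A ∪ B = {7, 12, 15, 18, 24, 25, 27}
(A ∪ B) ∪ C = {7, 12, 15, 17, 18, 24, 25, 27}

A ∪ B ∪ C = {7, 12, 15, 17, 18, 24, 25, 27}


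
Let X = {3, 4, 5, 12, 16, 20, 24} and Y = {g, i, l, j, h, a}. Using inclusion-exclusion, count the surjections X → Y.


n = |X| = 7, k = |Y| = 6. Surjections via inclusion-exclusion:
S(n,k) = Σ(-1)^i × C(k,i) × (k-i)^n, i=0 to k
i=0: (-1)^0×C(6,0)×6^7 = 279936
i=1: (-1)^1×C(6,1)×5^7 = -468750
i=2: (-1)^2×C(6,2)×4^7 = 245760
i=3: (-1)^3×C(6,3)×3^7 = -43740
i=4: (-1)^4×C(6,4)×2^7 = 1920
i=5: (-1)^5×C(6,5)×1^7 = -6
i=6: (-1)^6×C(6,6)×0^7 = 0
Total = 15120

Number of surjections = 15120


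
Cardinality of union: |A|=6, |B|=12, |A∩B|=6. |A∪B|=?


|A ∪ B| = |A| + |B| - |A ∩ B|
= 6 + 12 - 6
= 12

|A ∪ B| = 12


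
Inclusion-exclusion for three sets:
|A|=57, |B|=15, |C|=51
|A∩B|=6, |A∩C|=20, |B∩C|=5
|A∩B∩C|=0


|A∪B∪C| = |A|+|B|+|C| - |A∩B|-|A∩C|-|B∩C| + |A∩B∩C|
= 57+15+51 - 6-20-5 + 0
= 123 - 31 + 0
= 92

|A ∪ B ∪ C| = 92


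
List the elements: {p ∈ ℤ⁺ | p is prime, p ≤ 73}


Checking each candidate:
Condition: primes ≤ 73
Result = {2, 3, 5, 7, 11, 13, 17, 19, 23, 29, 31, 37, 41, 43, 47, 53, 59, 61, 67, 71, 73}

{2, 3, 5, 7, 11, 13, 17, 19, 23, 29, 31, 37, 41, 43, 47, 53, 59, 61, 67, 71, 73}


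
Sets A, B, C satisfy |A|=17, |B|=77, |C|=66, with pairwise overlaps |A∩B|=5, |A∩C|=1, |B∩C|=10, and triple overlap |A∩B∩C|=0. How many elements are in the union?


|A∪B∪C| = |A|+|B|+|C| - |A∩B|-|A∩C|-|B∩C| + |A∩B∩C|
= 17+77+66 - 5-1-10 + 0
= 160 - 16 + 0
= 144

|A ∪ B ∪ C| = 144


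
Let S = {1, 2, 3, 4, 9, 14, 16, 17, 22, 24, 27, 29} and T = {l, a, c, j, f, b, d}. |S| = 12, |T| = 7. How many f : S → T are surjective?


n = |S| = 12, k = |T| = 7. Surjections via inclusion-exclusion:
S(n,k) = Σ(-1)^i × C(k,i) × (k-i)^n, i=0 to k
i=0: (-1)^0×C(7,0)×7^12 = 13841287201
i=1: (-1)^1×C(7,1)×6^12 = -15237476352
i=2: (-1)^2×C(7,2)×5^12 = 5126953125
i=3: (-1)^3×C(7,3)×4^12 = -587202560
i=4: (-1)^4×C(7,4)×3^12 = 18600435
i=5: (-1)^5×C(7,5)×2^12 = -86016
i=6: (-1)^6×C(7,6)×1^12 = 7
i=7: (-1)^7×C(7,7)×0^12 = 0
Total = 3162075840

Number of surjections = 3162075840


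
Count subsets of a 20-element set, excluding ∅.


Total subsets = 2^n = 2^20 = 1048576
Non-empty subsets exclude the empty set: 2^n - 1
= 1048576 - 1
= 1048575

Number of non-empty subsets = 1048575


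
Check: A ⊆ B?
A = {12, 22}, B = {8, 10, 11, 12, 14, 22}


A ⊆ B means every element of A is in B.
All elements of A are in B.
So A ⊆ B.

Yes, A ⊆ B


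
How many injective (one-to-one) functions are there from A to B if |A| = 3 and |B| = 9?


An injection sends each of |A| = 3 inputs to a distinct output in B.
# injections = |B|·(|B|-1)·…·(|B|-|A|+1) = 9! / (9 - 3)!
= 9 × 8 × 7
= 504

Number of injections = 504


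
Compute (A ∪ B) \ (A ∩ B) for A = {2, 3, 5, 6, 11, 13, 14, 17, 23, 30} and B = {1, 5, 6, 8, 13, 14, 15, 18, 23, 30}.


A △ B = (A \ B) ∪ (B \ A) = elements in exactly one of A or B
A \ B = {2, 3, 11, 17}
B \ A = {1, 8, 15, 18}
A △ B = {1, 2, 3, 8, 11, 15, 17, 18}

A △ B = {1, 2, 3, 8, 11, 15, 17, 18}


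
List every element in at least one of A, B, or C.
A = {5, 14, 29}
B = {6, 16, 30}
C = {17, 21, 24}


A ∪ B = {5, 6, 14, 16, 29, 30}
(A ∪ B) ∪ C = {5, 6, 14, 16, 17, 21, 24, 29, 30}

A ∪ B ∪ C = {5, 6, 14, 16, 17, 21, 24, 29, 30}


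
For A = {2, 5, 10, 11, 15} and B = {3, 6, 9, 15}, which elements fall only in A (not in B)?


A = {2, 5, 10, 11, 15}
B = {3, 6, 9, 15}
Region: only in A (not in B)
Elements: {2, 5, 10, 11}

Elements only in A (not in B): {2, 5, 10, 11}


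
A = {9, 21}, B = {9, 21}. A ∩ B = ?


A ∩ B = elements in both A and B
A = {9, 21}
B = {9, 21}
A ∩ B = {9, 21}

A ∩ B = {9, 21}


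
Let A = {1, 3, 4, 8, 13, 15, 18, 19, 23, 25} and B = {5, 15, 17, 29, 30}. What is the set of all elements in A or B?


A ∪ B = all elements in A or B (or both)
A = {1, 3, 4, 8, 13, 15, 18, 19, 23, 25}
B = {5, 15, 17, 29, 30}
A ∪ B = {1, 3, 4, 5, 8, 13, 15, 17, 18, 19, 23, 25, 29, 30}

A ∪ B = {1, 3, 4, 5, 8, 13, 15, 17, 18, 19, 23, 25, 29, 30}


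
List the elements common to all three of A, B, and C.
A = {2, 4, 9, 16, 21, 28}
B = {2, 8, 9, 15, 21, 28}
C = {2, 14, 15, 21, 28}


A ∩ B = {2, 9, 21, 28}
(A ∩ B) ∩ C = {2, 21, 28}

A ∩ B ∩ C = {2, 21, 28}


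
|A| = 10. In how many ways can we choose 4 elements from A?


C(n,k) = n! / (k!(n-k)!)
C(10,4) = 10! / (4!6!)
= 210

C(10,4) = 210


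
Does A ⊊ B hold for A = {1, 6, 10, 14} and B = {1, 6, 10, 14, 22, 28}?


A ⊂ B requires: A ⊆ B AND A ≠ B.
A ⊆ B? Yes
A = B? No
A ⊂ B: Yes (A is a proper subset of B)

Yes, A ⊂ B


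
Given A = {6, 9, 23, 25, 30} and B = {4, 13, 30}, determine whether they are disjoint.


Disjoint means A ∩ B = ∅.
A ∩ B = {30}
A ∩ B ≠ ∅, so A and B are NOT disjoint.

No, A and B are not disjoint (A ∩ B = {30})


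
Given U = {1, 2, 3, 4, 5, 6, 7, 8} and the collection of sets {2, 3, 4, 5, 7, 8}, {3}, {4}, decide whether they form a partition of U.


A partition requires: (1) non-empty parts, (2) pairwise disjoint, (3) union = U
Parts: {2, 3, 4, 5, 7, 8}, {3}, {4}
Union of parts: {2, 3, 4, 5, 7, 8}
U = {1, 2, 3, 4, 5, 6, 7, 8}
All non-empty? True
Pairwise disjoint? False
Covers U? False

No, not a valid partition


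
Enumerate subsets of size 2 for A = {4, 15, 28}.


|A| = 3, so A has C(3,2) = 3 subsets of size 2.
Enumerate by choosing 2 elements from A at a time:
{4, 15}, {4, 28}, {15, 28}

2-element subsets (3 total): {4, 15}, {4, 28}, {15, 28}


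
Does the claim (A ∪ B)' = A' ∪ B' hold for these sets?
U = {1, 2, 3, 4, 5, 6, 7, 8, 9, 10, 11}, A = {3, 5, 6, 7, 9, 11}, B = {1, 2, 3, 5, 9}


LHS: A ∪ B = {1, 2, 3, 5, 6, 7, 9, 11}
(A ∪ B)' = U \ (A ∪ B) = {4, 8, 10}
A' = {1, 2, 4, 8, 10}, B' = {4, 6, 7, 8, 10, 11}
Claimed RHS: A' ∪ B' = {1, 2, 4, 6, 7, 8, 10, 11}
Identity is INVALID: LHS = {4, 8, 10} but the RHS claimed here equals {1, 2, 4, 6, 7, 8, 10, 11}. The correct form is (A ∪ B)' = A' ∩ B'.

Identity is invalid: (A ∪ B)' = {4, 8, 10} but A' ∪ B' = {1, 2, 4, 6, 7, 8, 10, 11}. The correct De Morgan law is (A ∪ B)' = A' ∩ B'.


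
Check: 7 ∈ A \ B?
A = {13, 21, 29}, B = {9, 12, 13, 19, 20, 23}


A = {13, 21, 29}, B = {9, 12, 13, 19, 20, 23}
A \ B = elements in A but not in B
A \ B = {21, 29}
Checking if 7 ∈ A \ B
7 is not in A \ B → False

7 ∉ A \ B


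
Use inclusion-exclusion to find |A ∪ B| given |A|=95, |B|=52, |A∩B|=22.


|A ∪ B| = |A| + |B| - |A ∩ B|
= 95 + 52 - 22
= 125

|A ∪ B| = 125


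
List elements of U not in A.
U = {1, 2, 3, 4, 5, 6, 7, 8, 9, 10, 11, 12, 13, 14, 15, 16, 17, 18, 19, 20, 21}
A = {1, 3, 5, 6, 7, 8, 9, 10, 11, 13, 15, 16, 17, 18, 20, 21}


Aᶜ = U \ A = elements in U but not in A
U = {1, 2, 3, 4, 5, 6, 7, 8, 9, 10, 11, 12, 13, 14, 15, 16, 17, 18, 19, 20, 21}
A = {1, 3, 5, 6, 7, 8, 9, 10, 11, 13, 15, 16, 17, 18, 20, 21}
Aᶜ = {2, 4, 12, 14, 19}

Aᶜ = {2, 4, 12, 14, 19}


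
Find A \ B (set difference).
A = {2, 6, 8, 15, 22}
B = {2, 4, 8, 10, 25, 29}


A \ B = elements in A but not in B
A = {2, 6, 8, 15, 22}
B = {2, 4, 8, 10, 25, 29}
Remove from A any elements in B
A \ B = {6, 15, 22}

A \ B = {6, 15, 22}


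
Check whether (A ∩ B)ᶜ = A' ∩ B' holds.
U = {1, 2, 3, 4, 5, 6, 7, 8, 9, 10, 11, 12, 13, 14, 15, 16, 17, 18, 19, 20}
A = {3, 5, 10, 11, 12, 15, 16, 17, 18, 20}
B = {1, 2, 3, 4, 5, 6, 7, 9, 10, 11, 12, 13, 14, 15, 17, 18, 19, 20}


LHS: A ∩ B = {3, 5, 10, 11, 12, 15, 17, 18, 20}
(A ∩ B)' = U \ (A ∩ B) = {1, 2, 4, 6, 7, 8, 9, 13, 14, 16, 19}
A' = {1, 2, 4, 6, 7, 8, 9, 13, 14, 19}, B' = {8, 16}
Claimed RHS: A' ∩ B' = {8}
Identity is INVALID: LHS = {1, 2, 4, 6, 7, 8, 9, 13, 14, 16, 19} but the RHS claimed here equals {8}. The correct form is (A ∩ B)' = A' ∪ B'.

Identity is invalid: (A ∩ B)' = {1, 2, 4, 6, 7, 8, 9, 13, 14, 16, 19} but A' ∩ B' = {8}. The correct De Morgan law is (A ∩ B)' = A' ∪ B'.


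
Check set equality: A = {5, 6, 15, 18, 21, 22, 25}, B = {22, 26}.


Two sets are equal iff they have exactly the same elements.
A = {5, 6, 15, 18, 21, 22, 25}
B = {22, 26}
Differences: {5, 6, 15, 18, 21, 25, 26}
A ≠ B

No, A ≠ B


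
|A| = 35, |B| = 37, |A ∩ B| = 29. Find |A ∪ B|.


|A ∪ B| = |A| + |B| - |A ∩ B|
= 35 + 37 - 29
= 43

|A ∪ B| = 43


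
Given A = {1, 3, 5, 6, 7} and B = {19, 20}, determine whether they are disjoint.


Disjoint means A ∩ B = ∅.
A ∩ B = ∅
A ∩ B = ∅, so A and B are disjoint.

Yes, A and B are disjoint


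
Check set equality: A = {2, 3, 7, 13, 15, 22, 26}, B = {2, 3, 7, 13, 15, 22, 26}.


Two sets are equal iff they have exactly the same elements.
A = {2, 3, 7, 13, 15, 22, 26}
B = {2, 3, 7, 13, 15, 22, 26}
Same elements → A = B

Yes, A = B


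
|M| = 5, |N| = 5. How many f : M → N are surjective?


n = |M| = 5, k = |N| = 5. Surjections via inclusion-exclusion:
S(n,k) = Σ(-1)^i × C(k,i) × (k-i)^n, i=0 to k
i=0: (-1)^0×C(5,0)×5^5 = 3125
i=1: (-1)^1×C(5,1)×4^5 = -5120
i=2: (-1)^2×C(5,2)×3^5 = 2430
i=3: (-1)^3×C(5,3)×2^5 = -320
i=4: (-1)^4×C(5,4)×1^5 = 5
i=5: (-1)^5×C(5,5)×0^5 = 0
Total = 120

Number of surjections = 120


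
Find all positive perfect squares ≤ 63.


Checking each candidate:
Condition: positive perfect squares ≤ 63
Result = {1, 4, 9, 16, 25, 36, 49}

{1, 4, 9, 16, 25, 36, 49}


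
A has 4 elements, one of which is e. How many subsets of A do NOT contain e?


Subsets of A avoiding e are subsets of A \ {e}, which has 3 elements.
Count = 2^(n-1) = 2^3
= 8

Number of subsets avoiding e = 8


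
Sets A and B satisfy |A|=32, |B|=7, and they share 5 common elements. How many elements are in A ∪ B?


|A ∪ B| = |A| + |B| - |A ∩ B|
= 32 + 7 - 5
= 34

|A ∪ B| = 34


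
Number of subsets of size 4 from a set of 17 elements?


C(n,k) = n! / (k!(n-k)!)
C(17,4) = 17! / (4!13!)
= 2380

C(17,4) = 2380


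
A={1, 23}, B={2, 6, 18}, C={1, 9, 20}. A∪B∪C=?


A ∪ B = {1, 2, 6, 18, 23}
(A ∪ B) ∪ C = {1, 2, 6, 9, 18, 20, 23}

A ∪ B ∪ C = {1, 2, 6, 9, 18, 20, 23}


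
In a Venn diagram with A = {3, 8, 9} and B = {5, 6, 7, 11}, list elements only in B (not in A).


A = {3, 8, 9}
B = {5, 6, 7, 11}
Region: only in B (not in A)
Elements: {5, 6, 7, 11}

Elements only in B (not in A): {5, 6, 7, 11}


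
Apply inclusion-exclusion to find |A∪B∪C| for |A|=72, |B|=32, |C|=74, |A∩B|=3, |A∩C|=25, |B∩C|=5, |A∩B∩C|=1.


|A∪B∪C| = |A|+|B|+|C| - |A∩B|-|A∩C|-|B∩C| + |A∩B∩C|
= 72+32+74 - 3-25-5 + 1
= 178 - 33 + 1
= 146

|A ∪ B ∪ C| = 146


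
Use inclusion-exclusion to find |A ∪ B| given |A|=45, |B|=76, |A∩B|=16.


|A ∪ B| = |A| + |B| - |A ∩ B|
= 45 + 76 - 16
= 105

|A ∪ B| = 105


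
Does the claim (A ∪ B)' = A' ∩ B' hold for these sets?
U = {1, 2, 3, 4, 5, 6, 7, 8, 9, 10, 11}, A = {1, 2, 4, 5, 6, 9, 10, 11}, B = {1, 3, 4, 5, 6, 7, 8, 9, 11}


LHS: A ∪ B = {1, 2, 3, 4, 5, 6, 7, 8, 9, 10, 11}
(A ∪ B)' = U \ (A ∪ B) = ∅
A' = {3, 7, 8}, B' = {2, 10}
Claimed RHS: A' ∩ B' = ∅
Identity is VALID: LHS = RHS = ∅ ✓

Identity is valid. (A ∪ B)' = A' ∩ B' = ∅


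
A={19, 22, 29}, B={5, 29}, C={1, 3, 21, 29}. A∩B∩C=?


A ∩ B = {29}
(A ∩ B) ∩ C = {29}

A ∩ B ∩ C = {29}


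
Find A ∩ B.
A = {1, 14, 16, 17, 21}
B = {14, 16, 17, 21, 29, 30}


A ∩ B = elements in both A and B
A = {1, 14, 16, 17, 21}
B = {14, 16, 17, 21, 29, 30}
A ∩ B = {14, 16, 17, 21}

A ∩ B = {14, 16, 17, 21}


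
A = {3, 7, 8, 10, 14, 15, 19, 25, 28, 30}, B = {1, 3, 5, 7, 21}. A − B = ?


A \ B = elements in A but not in B
A = {3, 7, 8, 10, 14, 15, 19, 25, 28, 30}
B = {1, 3, 5, 7, 21}
Remove from A any elements in B
A \ B = {8, 10, 14, 15, 19, 25, 28, 30}

A \ B = {8, 10, 14, 15, 19, 25, 28, 30}


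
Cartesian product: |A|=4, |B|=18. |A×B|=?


|A × B| = |A| × |B|
= 4 × 18
= 72

|A × B| = 72


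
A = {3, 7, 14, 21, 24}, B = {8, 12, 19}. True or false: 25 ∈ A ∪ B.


A = {3, 7, 14, 21, 24}, B = {8, 12, 19}
A ∪ B = all elements in A or B
A ∪ B = {3, 7, 8, 12, 14, 19, 21, 24}
Checking if 25 ∈ A ∪ B
25 is not in A ∪ B → False

25 ∉ A ∪ B


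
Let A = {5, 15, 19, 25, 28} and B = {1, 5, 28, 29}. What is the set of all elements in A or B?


A ∪ B = all elements in A or B (or both)
A = {5, 15, 19, 25, 28}
B = {1, 5, 28, 29}
A ∪ B = {1, 5, 15, 19, 25, 28, 29}

A ∪ B = {1, 5, 15, 19, 25, 28, 29}


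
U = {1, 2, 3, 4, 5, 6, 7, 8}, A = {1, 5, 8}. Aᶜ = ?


Aᶜ = U \ A = elements in U but not in A
U = {1, 2, 3, 4, 5, 6, 7, 8}
A = {1, 5, 8}
Aᶜ = {2, 3, 4, 6, 7}

Aᶜ = {2, 3, 4, 6, 7}


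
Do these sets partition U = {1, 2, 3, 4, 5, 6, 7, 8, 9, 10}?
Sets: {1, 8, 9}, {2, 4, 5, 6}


A partition requires: (1) non-empty parts, (2) pairwise disjoint, (3) union = U
Parts: {1, 8, 9}, {2, 4, 5, 6}
Union of parts: {1, 2, 4, 5, 6, 8, 9}
U = {1, 2, 3, 4, 5, 6, 7, 8, 9, 10}
All non-empty? True
Pairwise disjoint? True
Covers U? False

No, not a valid partition


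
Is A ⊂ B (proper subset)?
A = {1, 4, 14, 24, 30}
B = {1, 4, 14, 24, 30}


A ⊂ B requires: A ⊆ B AND A ≠ B.
A ⊆ B? Yes
A = B? Yes
A = B, so A is not a PROPER subset.

No, A is not a proper subset of B


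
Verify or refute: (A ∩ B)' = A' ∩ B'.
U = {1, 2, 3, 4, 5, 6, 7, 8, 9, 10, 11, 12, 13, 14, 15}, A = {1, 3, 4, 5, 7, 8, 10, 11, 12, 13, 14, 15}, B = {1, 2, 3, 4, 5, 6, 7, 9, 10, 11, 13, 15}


LHS: A ∩ B = {1, 3, 4, 5, 7, 10, 11, 13, 15}
(A ∩ B)' = U \ (A ∩ B) = {2, 6, 8, 9, 12, 14}
A' = {2, 6, 9}, B' = {8, 12, 14}
Claimed RHS: A' ∩ B' = ∅
Identity is INVALID: LHS = {2, 6, 8, 9, 12, 14} but the RHS claimed here equals ∅. The correct form is (A ∩ B)' = A' ∪ B'.

Identity is invalid: (A ∩ B)' = {2, 6, 8, 9, 12, 14} but A' ∩ B' = ∅. The correct De Morgan law is (A ∩ B)' = A' ∪ B'.


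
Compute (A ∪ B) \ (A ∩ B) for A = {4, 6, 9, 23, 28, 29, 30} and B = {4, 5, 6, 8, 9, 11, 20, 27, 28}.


A △ B = (A \ B) ∪ (B \ A) = elements in exactly one of A or B
A \ B = {23, 29, 30}
B \ A = {5, 8, 11, 20, 27}
A △ B = {5, 8, 11, 20, 23, 27, 29, 30}

A △ B = {5, 8, 11, 20, 23, 27, 29, 30}


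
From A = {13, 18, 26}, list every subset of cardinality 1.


|A| = 3, so A has C(3,1) = 3 subsets of size 1.
Enumerate by choosing 1 elements from A at a time:
{13}, {18}, {26}

1-element subsets (3 total): {13}, {18}, {26}


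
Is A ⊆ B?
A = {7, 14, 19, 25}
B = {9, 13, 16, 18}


A ⊆ B means every element of A is in B.
Elements in A not in B: {7, 14, 19, 25}
So A ⊄ B.

No, A ⊄ B


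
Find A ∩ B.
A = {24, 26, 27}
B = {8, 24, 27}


A ∩ B = elements in both A and B
A = {24, 26, 27}
B = {8, 24, 27}
A ∩ B = {24, 27}

A ∩ B = {24, 27}


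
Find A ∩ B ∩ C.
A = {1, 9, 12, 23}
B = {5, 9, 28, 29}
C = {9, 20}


A ∩ B = {9}
(A ∩ B) ∩ C = {9}

A ∩ B ∩ C = {9}


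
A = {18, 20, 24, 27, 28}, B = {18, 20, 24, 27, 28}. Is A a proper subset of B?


A ⊂ B requires: A ⊆ B AND A ≠ B.
A ⊆ B? Yes
A = B? Yes
A = B, so A is not a PROPER subset.

No, A is not a proper subset of B


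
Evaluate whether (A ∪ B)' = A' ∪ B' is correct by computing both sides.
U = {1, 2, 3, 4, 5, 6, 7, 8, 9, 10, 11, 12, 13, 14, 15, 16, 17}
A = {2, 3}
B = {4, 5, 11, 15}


LHS: A ∪ B = {2, 3, 4, 5, 11, 15}
(A ∪ B)' = U \ (A ∪ B) = {1, 6, 7, 8, 9, 10, 12, 13, 14, 16, 17}
A' = {1, 4, 5, 6, 7, 8, 9, 10, 11, 12, 13, 14, 15, 16, 17}, B' = {1, 2, 3, 6, 7, 8, 9, 10, 12, 13, 14, 16, 17}
Claimed RHS: A' ∪ B' = {1, 2, 3, 4, 5, 6, 7, 8, 9, 10, 11, 12, 13, 14, 15, 16, 17}
Identity is INVALID: LHS = {1, 6, 7, 8, 9, 10, 12, 13, 14, 16, 17} but the RHS claimed here equals {1, 2, 3, 4, 5, 6, 7, 8, 9, 10, 11, 12, 13, 14, 15, 16, 17}. The correct form is (A ∪ B)' = A' ∩ B'.

Identity is invalid: (A ∪ B)' = {1, 6, 7, 8, 9, 10, 12, 13, 14, 16, 17} but A' ∪ B' = {1, 2, 3, 4, 5, 6, 7, 8, 9, 10, 11, 12, 13, 14, 15, 16, 17}. The correct De Morgan law is (A ∪ B)' = A' ∩ B'.


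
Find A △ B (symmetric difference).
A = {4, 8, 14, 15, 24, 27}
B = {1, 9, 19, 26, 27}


A △ B = (A \ B) ∪ (B \ A) = elements in exactly one of A or B
A \ B = {4, 8, 14, 15, 24}
B \ A = {1, 9, 19, 26}
A △ B = {1, 4, 8, 9, 14, 15, 19, 24, 26}

A △ B = {1, 4, 8, 9, 14, 15, 19, 24, 26}


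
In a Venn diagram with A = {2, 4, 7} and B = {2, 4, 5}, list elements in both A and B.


A = {2, 4, 7}
B = {2, 4, 5}
Region: in both A and B
Elements: {2, 4}

Elements in both A and B: {2, 4}


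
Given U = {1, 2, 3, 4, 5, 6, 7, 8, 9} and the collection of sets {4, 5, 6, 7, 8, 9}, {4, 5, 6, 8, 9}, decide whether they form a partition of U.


A partition requires: (1) non-empty parts, (2) pairwise disjoint, (3) union = U
Parts: {4, 5, 6, 7, 8, 9}, {4, 5, 6, 8, 9}
Union of parts: {4, 5, 6, 7, 8, 9}
U = {1, 2, 3, 4, 5, 6, 7, 8, 9}
All non-empty? True
Pairwise disjoint? False
Covers U? False

No, not a valid partition


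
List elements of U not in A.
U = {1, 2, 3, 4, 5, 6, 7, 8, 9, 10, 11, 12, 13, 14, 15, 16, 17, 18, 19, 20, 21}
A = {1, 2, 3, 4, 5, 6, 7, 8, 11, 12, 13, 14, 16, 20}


Aᶜ = U \ A = elements in U but not in A
U = {1, 2, 3, 4, 5, 6, 7, 8, 9, 10, 11, 12, 13, 14, 15, 16, 17, 18, 19, 20, 21}
A = {1, 2, 3, 4, 5, 6, 7, 8, 11, 12, 13, 14, 16, 20}
Aᶜ = {9, 10, 15, 17, 18, 19, 21}

Aᶜ = {9, 10, 15, 17, 18, 19, 21}


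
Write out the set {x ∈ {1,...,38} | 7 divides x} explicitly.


Checking each candidate:
Condition: multiples of 7 in {1,...,38}
Result = {7, 14, 21, 28, 35}

{7, 14, 21, 28, 35}


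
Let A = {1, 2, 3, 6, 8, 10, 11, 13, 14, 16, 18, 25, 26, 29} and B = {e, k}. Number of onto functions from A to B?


n = |A| = 14, k = |B| = 2. Surjections via inclusion-exclusion:
S(n,k) = Σ(-1)^i × C(k,i) × (k-i)^n, i=0 to k
i=0: (-1)^0×C(2,0)×2^14 = 16384
i=1: (-1)^1×C(2,1)×1^14 = -2
i=2: (-1)^2×C(2,2)×0^14 = 0
Total = 16382

Number of surjections = 16382


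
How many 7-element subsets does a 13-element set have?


C(n,k) = n! / (k!(n-k)!)
C(13,7) = 13! / (7!6!)
= 1716

C(13,7) = 1716


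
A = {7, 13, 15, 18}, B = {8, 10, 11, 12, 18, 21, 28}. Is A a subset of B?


A ⊆ B means every element of A is in B.
Elements in A not in B: {7, 13, 15}
So A ⊄ B.

No, A ⊄ B


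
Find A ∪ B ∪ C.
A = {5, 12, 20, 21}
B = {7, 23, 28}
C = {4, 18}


A ∪ B = {5, 7, 12, 20, 21, 23, 28}
(A ∪ B) ∪ C = {4, 5, 7, 12, 18, 20, 21, 23, 28}

A ∪ B ∪ C = {4, 5, 7, 12, 18, 20, 21, 23, 28}


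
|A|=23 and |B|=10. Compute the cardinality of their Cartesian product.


|A × B| = |A| × |B|
= 23 × 10
= 230

|A × B| = 230


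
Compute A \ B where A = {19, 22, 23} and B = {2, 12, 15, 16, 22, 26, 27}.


A \ B = elements in A but not in B
A = {19, 22, 23}
B = {2, 12, 15, 16, 22, 26, 27}
Remove from A any elements in B
A \ B = {19, 23}

A \ B = {19, 23}


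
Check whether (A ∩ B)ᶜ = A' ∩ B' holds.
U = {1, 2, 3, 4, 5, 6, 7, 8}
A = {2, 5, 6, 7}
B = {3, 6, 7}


LHS: A ∩ B = {6, 7}
(A ∩ B)' = U \ (A ∩ B) = {1, 2, 3, 4, 5, 8}
A' = {1, 3, 4, 8}, B' = {1, 2, 4, 5, 8}
Claimed RHS: A' ∩ B' = {1, 4, 8}
Identity is INVALID: LHS = {1, 2, 3, 4, 5, 8} but the RHS claimed here equals {1, 4, 8}. The correct form is (A ∩ B)' = A' ∪ B'.

Identity is invalid: (A ∩ B)' = {1, 2, 3, 4, 5, 8} but A' ∩ B' = {1, 4, 8}. The correct De Morgan law is (A ∩ B)' = A' ∪ B'.


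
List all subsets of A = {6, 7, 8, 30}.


|A| = 4, so |P(A)| = 2^4 = 16
Enumerate subsets by cardinality (0 to 4):
∅, {6}, {7}, {8}, {30}, {6, 7}, {6, 8}, {6, 30}, {7, 8}, {7, 30}, {8, 30}, {6, 7, 8}, {6, 7, 30}, {6, 8, 30}, {7, 8, 30}, {6, 7, 8, 30}

P(A) has 16 subsets: ∅, {6}, {7}, {8}, {30}, {6, 7}, {6, 8}, {6, 30}, {7, 8}, {7, 30}, {8, 30}, {6, 7, 8}, {6, 7, 30}, {6, 8, 30}, {7, 8, 30}, {6, 7, 8, 30}


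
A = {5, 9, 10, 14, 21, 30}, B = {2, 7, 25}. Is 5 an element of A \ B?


A = {5, 9, 10, 14, 21, 30}, B = {2, 7, 25}
A \ B = elements in A but not in B
A \ B = {5, 9, 10, 14, 21, 30}
Checking if 5 ∈ A \ B
5 is in A \ B → True

5 ∈ A \ B


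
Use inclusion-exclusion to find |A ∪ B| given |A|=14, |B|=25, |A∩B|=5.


|A ∪ B| = |A| + |B| - |A ∩ B|
= 14 + 25 - 5
= 34

|A ∪ B| = 34


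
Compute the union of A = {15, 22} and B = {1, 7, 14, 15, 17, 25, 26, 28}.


A ∪ B = all elements in A or B (or both)
A = {15, 22}
B = {1, 7, 14, 15, 17, 25, 26, 28}
A ∪ B = {1, 7, 14, 15, 17, 22, 25, 26, 28}

A ∪ B = {1, 7, 14, 15, 17, 22, 25, 26, 28}


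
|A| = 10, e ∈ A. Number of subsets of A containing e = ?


Subsets of A containing e correspond to subsets of A \ {e}, which has 9 elements.
Count = 2^(n-1) = 2^9
= 512

Number of subsets containing e = 512


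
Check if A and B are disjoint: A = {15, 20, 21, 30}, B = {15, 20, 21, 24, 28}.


Disjoint means A ∩ B = ∅.
A ∩ B = {15, 20, 21}
A ∩ B ≠ ∅, so A and B are NOT disjoint.

No, A and B are not disjoint (A ∩ B = {15, 20, 21})


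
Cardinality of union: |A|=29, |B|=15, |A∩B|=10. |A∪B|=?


|A ∪ B| = |A| + |B| - |A ∩ B|
= 29 + 15 - 10
= 34

|A ∪ B| = 34


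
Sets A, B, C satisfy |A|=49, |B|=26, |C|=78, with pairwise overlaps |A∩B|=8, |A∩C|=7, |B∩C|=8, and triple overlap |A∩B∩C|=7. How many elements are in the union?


|A∪B∪C| = |A|+|B|+|C| - |A∩B|-|A∩C|-|B∩C| + |A∩B∩C|
= 49+26+78 - 8-7-8 + 7
= 153 - 23 + 7
= 137

|A ∪ B ∪ C| = 137


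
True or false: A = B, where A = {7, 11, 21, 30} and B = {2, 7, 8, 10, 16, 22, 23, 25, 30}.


Two sets are equal iff they have exactly the same elements.
A = {7, 11, 21, 30}
B = {2, 7, 8, 10, 16, 22, 23, 25, 30}
Differences: {2, 8, 10, 11, 16, 21, 22, 23, 25}
A ≠ B

No, A ≠ B


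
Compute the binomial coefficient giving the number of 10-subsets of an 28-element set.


C(n,k) = n! / (k!(n-k)!)
C(28,10) = 28! / (10!18!)
= 13123110

C(28,10) = 13123110


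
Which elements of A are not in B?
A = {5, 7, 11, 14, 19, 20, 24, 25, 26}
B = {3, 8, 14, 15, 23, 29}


A \ B = elements in A but not in B
A = {5, 7, 11, 14, 19, 20, 24, 25, 26}
B = {3, 8, 14, 15, 23, 29}
Remove from A any elements in B
A \ B = {5, 7, 11, 19, 20, 24, 25, 26}

A \ B = {5, 7, 11, 19, 20, 24, 25, 26}


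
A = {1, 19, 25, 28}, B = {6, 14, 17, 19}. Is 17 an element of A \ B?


A = {1, 19, 25, 28}, B = {6, 14, 17, 19}
A \ B = elements in A but not in B
A \ B = {1, 25, 28}
Checking if 17 ∈ A \ B
17 is not in A \ B → False

17 ∉ A \ B


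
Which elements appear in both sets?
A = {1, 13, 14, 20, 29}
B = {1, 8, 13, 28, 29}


A ∩ B = elements in both A and B
A = {1, 13, 14, 20, 29}
B = {1, 8, 13, 28, 29}
A ∩ B = {1, 13, 29}

A ∩ B = {1, 13, 29}


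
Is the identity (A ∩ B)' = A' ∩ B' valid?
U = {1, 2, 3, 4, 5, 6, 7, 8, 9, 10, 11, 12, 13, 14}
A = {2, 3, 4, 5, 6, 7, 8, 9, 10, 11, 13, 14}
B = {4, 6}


LHS: A ∩ B = {4, 6}
(A ∩ B)' = U \ (A ∩ B) = {1, 2, 3, 5, 7, 8, 9, 10, 11, 12, 13, 14}
A' = {1, 12}, B' = {1, 2, 3, 5, 7, 8, 9, 10, 11, 12, 13, 14}
Claimed RHS: A' ∩ B' = {1, 12}
Identity is INVALID: LHS = {1, 2, 3, 5, 7, 8, 9, 10, 11, 12, 13, 14} but the RHS claimed here equals {1, 12}. The correct form is (A ∩ B)' = A' ∪ B'.

Identity is invalid: (A ∩ B)' = {1, 2, 3, 5, 7, 8, 9, 10, 11, 12, 13, 14} but A' ∩ B' = {1, 12}. The correct De Morgan law is (A ∩ B)' = A' ∪ B'.


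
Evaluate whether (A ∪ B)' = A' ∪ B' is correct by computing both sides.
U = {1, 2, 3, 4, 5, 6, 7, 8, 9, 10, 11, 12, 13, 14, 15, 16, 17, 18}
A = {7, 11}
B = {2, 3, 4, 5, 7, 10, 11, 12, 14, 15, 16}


LHS: A ∪ B = {2, 3, 4, 5, 7, 10, 11, 12, 14, 15, 16}
(A ∪ B)' = U \ (A ∪ B) = {1, 6, 8, 9, 13, 17, 18}
A' = {1, 2, 3, 4, 5, 6, 8, 9, 10, 12, 13, 14, 15, 16, 17, 18}, B' = {1, 6, 8, 9, 13, 17, 18}
Claimed RHS: A' ∪ B' = {1, 2, 3, 4, 5, 6, 8, 9, 10, 12, 13, 14, 15, 16, 17, 18}
Identity is INVALID: LHS = {1, 6, 8, 9, 13, 17, 18} but the RHS claimed here equals {1, 2, 3, 4, 5, 6, 8, 9, 10, 12, 13, 14, 15, 16, 17, 18}. The correct form is (A ∪ B)' = A' ∩ B'.

Identity is invalid: (A ∪ B)' = {1, 6, 8, 9, 13, 17, 18} but A' ∪ B' = {1, 2, 3, 4, 5, 6, 8, 9, 10, 12, 13, 14, 15, 16, 17, 18}. The correct De Morgan law is (A ∪ B)' = A' ∩ B'.


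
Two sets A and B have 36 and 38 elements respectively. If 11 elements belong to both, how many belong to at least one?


|A ∪ B| = |A| + |B| - |A ∩ B|
= 36 + 38 - 11
= 63

|A ∪ B| = 63


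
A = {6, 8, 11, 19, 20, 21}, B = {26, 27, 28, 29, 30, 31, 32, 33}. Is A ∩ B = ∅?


Disjoint means A ∩ B = ∅.
A ∩ B = ∅
A ∩ B = ∅, so A and B are disjoint.

Yes, A and B are disjoint


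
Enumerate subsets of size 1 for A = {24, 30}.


|A| = 2, so A has C(2,1) = 2 subsets of size 1.
Enumerate by choosing 1 elements from A at a time:
{24}, {30}

1-element subsets (2 total): {24}, {30}


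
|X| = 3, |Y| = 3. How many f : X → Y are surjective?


n = |X| = 3, k = |Y| = 3. Surjections via inclusion-exclusion:
S(n,k) = Σ(-1)^i × C(k,i) × (k-i)^n, i=0 to k
i=0: (-1)^0×C(3,0)×3^3 = 27
i=1: (-1)^1×C(3,1)×2^3 = -24
i=2: (-1)^2×C(3,2)×1^3 = 3
i=3: (-1)^3×C(3,3)×0^3 = 0
Total = 6

Number of surjections = 6


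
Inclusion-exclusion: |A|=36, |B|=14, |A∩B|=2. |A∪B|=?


|A ∪ B| = |A| + |B| - |A ∩ B|
= 36 + 14 - 2
= 48

|A ∪ B| = 48


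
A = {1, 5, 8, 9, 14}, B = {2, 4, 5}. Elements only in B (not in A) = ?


A = {1, 5, 8, 9, 14}
B = {2, 4, 5}
Region: only in B (not in A)
Elements: {2, 4}

Elements only in B (not in A): {2, 4}


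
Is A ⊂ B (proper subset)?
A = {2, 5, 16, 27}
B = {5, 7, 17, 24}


A ⊂ B requires: A ⊆ B AND A ≠ B.
A ⊆ B? No
A ⊄ B, so A is not a proper subset.

No, A is not a proper subset of B


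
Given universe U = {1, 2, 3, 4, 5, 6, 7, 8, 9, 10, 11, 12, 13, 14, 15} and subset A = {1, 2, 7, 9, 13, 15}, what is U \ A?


Aᶜ = U \ A = elements in U but not in A
U = {1, 2, 3, 4, 5, 6, 7, 8, 9, 10, 11, 12, 13, 14, 15}
A = {1, 2, 7, 9, 13, 15}
Aᶜ = {3, 4, 5, 6, 8, 10, 11, 12, 14}

Aᶜ = {3, 4, 5, 6, 8, 10, 11, 12, 14}


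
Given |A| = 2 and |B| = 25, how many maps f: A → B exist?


Each of |A| = 2 inputs maps to any of |B| = 25 outputs.
# functions = |B|^|A| = 25^2
= 625

Number of functions = 625


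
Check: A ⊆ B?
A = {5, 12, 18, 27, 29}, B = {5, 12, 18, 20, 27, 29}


A ⊆ B means every element of A is in B.
All elements of A are in B.
So A ⊆ B.

Yes, A ⊆ B


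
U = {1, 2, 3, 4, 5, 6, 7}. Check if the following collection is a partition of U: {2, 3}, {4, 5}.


A partition requires: (1) non-empty parts, (2) pairwise disjoint, (3) union = U
Parts: {2, 3}, {4, 5}
Union of parts: {2, 3, 4, 5}
U = {1, 2, 3, 4, 5, 6, 7}
All non-empty? True
Pairwise disjoint? True
Covers U? False

No, not a valid partition


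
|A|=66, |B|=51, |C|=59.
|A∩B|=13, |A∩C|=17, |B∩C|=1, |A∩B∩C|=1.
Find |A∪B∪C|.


|A∪B∪C| = |A|+|B|+|C| - |A∩B|-|A∩C|-|B∩C| + |A∩B∩C|
= 66+51+59 - 13-17-1 + 1
= 176 - 31 + 1
= 146

|A ∪ B ∪ C| = 146


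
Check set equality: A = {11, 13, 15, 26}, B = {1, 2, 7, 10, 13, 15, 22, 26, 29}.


Two sets are equal iff they have exactly the same elements.
A = {11, 13, 15, 26}
B = {1, 2, 7, 10, 13, 15, 22, 26, 29}
Differences: {1, 2, 7, 10, 11, 22, 29}
A ≠ B

No, A ≠ B


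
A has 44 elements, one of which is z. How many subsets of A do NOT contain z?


Subsets of A avoiding z are subsets of A \ {z}, which has 43 elements.
Count = 2^(n-1) = 2^43
= 8796093022208

Number of subsets avoiding z = 8796093022208


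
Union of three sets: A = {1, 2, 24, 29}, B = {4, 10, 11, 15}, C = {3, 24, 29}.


A ∪ B = {1, 2, 4, 10, 11, 15, 24, 29}
(A ∪ B) ∪ C = {1, 2, 3, 4, 10, 11, 15, 24, 29}

A ∪ B ∪ C = {1, 2, 3, 4, 10, 11, 15, 24, 29}


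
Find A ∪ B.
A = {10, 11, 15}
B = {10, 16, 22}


A ∪ B = all elements in A or B (or both)
A = {10, 11, 15}
B = {10, 16, 22}
A ∪ B = {10, 11, 15, 16, 22}

A ∪ B = {10, 11, 15, 16, 22}


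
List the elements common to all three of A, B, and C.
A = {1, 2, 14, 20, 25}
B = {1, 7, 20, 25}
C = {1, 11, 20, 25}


A ∩ B = {1, 20, 25}
(A ∩ B) ∩ C = {1, 20, 25}

A ∩ B ∩ C = {1, 20, 25}


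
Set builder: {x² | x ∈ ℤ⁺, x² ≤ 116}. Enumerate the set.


Checking each candidate:
Condition: positive perfect squares ≤ 116
Result = {1, 4, 9, 16, 25, 36, 49, 64, 81, 100}

{1, 4, 9, 16, 25, 36, 49, 64, 81, 100}


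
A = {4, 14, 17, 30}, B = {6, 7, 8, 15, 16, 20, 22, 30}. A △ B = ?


A △ B = (A \ B) ∪ (B \ A) = elements in exactly one of A or B
A \ B = {4, 14, 17}
B \ A = {6, 7, 8, 15, 16, 20, 22}
A △ B = {4, 6, 7, 8, 14, 15, 16, 17, 20, 22}

A △ B = {4, 6, 7, 8, 14, 15, 16, 17, 20, 22}


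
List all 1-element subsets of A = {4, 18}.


|A| = 2, so A has C(2,1) = 2 subsets of size 1.
Enumerate by choosing 1 elements from A at a time:
{4}, {18}

1-element subsets (2 total): {4}, {18}


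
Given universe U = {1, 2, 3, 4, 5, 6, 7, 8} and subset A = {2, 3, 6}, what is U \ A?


Aᶜ = U \ A = elements in U but not in A
U = {1, 2, 3, 4, 5, 6, 7, 8}
A = {2, 3, 6}
Aᶜ = {1, 4, 5, 7, 8}

Aᶜ = {1, 4, 5, 7, 8}


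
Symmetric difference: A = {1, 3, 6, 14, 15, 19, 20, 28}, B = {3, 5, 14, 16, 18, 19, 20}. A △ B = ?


A △ B = (A \ B) ∪ (B \ A) = elements in exactly one of A or B
A \ B = {1, 6, 15, 28}
B \ A = {5, 16, 18}
A △ B = {1, 5, 6, 15, 16, 18, 28}

A △ B = {1, 5, 6, 15, 16, 18, 28}


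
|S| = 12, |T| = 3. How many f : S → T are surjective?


n = |S| = 12, k = |T| = 3. Surjections via inclusion-exclusion:
S(n,k) = Σ(-1)^i × C(k,i) × (k-i)^n, i=0 to k
i=0: (-1)^0×C(3,0)×3^12 = 531441
i=1: (-1)^1×C(3,1)×2^12 = -12288
i=2: (-1)^2×C(3,2)×1^12 = 3
i=3: (-1)^3×C(3,3)×0^12 = 0
Total = 519156

Number of surjections = 519156


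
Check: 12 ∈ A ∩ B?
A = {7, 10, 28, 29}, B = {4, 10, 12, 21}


A = {7, 10, 28, 29}, B = {4, 10, 12, 21}
A ∩ B = elements in both A and B
A ∩ B = {10}
Checking if 12 ∈ A ∩ B
12 is not in A ∩ B → False

12 ∉ A ∩ B


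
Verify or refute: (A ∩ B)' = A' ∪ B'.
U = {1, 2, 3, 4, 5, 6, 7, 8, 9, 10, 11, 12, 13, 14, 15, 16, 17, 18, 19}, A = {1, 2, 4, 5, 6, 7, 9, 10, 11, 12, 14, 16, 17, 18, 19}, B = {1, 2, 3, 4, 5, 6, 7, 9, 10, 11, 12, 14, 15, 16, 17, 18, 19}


LHS: A ∩ B = {1, 2, 4, 5, 6, 7, 9, 10, 11, 12, 14, 16, 17, 18, 19}
(A ∩ B)' = U \ (A ∩ B) = {3, 8, 13, 15}
A' = {3, 8, 13, 15}, B' = {8, 13}
Claimed RHS: A' ∪ B' = {3, 8, 13, 15}
Identity is VALID: LHS = RHS = {3, 8, 13, 15} ✓

Identity is valid. (A ∩ B)' = A' ∪ B' = {3, 8, 13, 15}


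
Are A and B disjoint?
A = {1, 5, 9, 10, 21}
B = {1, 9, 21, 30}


Disjoint means A ∩ B = ∅.
A ∩ B = {1, 9, 21}
A ∩ B ≠ ∅, so A and B are NOT disjoint.

No, A and B are not disjoint (A ∩ B = {1, 9, 21})


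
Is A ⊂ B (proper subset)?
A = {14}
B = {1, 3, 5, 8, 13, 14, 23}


A ⊂ B requires: A ⊆ B AND A ≠ B.
A ⊆ B? Yes
A = B? No
A ⊂ B: Yes (A is a proper subset of B)

Yes, A ⊂ B


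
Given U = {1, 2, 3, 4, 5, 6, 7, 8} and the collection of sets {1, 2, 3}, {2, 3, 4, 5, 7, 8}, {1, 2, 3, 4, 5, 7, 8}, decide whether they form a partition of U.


A partition requires: (1) non-empty parts, (2) pairwise disjoint, (3) union = U
Parts: {1, 2, 3}, {2, 3, 4, 5, 7, 8}, {1, 2, 3, 4, 5, 7, 8}
Union of parts: {1, 2, 3, 4, 5, 7, 8}
U = {1, 2, 3, 4, 5, 6, 7, 8}
All non-empty? True
Pairwise disjoint? False
Covers U? False

No, not a valid partition


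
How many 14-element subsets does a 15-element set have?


C(n,k) = n! / (k!(n-k)!)
C(15,14) = 15! / (14!1!)
= 15

C(15,14) = 15


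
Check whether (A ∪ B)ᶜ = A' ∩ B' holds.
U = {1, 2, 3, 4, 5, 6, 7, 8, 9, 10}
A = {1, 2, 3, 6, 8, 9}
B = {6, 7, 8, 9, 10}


LHS: A ∪ B = {1, 2, 3, 6, 7, 8, 9, 10}
(A ∪ B)' = U \ (A ∪ B) = {4, 5}
A' = {4, 5, 7, 10}, B' = {1, 2, 3, 4, 5}
Claimed RHS: A' ∩ B' = {4, 5}
Identity is VALID: LHS = RHS = {4, 5} ✓

Identity is valid. (A ∪ B)' = A' ∩ B' = {4, 5}


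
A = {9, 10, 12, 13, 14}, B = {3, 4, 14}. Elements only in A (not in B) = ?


A = {9, 10, 12, 13, 14}
B = {3, 4, 14}
Region: only in A (not in B)
Elements: {9, 10, 12, 13}

Elements only in A (not in B): {9, 10, 12, 13}


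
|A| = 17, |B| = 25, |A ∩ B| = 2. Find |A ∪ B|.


|A ∪ B| = |A| + |B| - |A ∩ B|
= 17 + 25 - 2
= 40

|A ∪ B| = 40


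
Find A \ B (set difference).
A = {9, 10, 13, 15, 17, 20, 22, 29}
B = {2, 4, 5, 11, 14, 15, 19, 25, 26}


A \ B = elements in A but not in B
A = {9, 10, 13, 15, 17, 20, 22, 29}
B = {2, 4, 5, 11, 14, 15, 19, 25, 26}
Remove from A any elements in B
A \ B = {9, 10, 13, 17, 20, 22, 29}

A \ B = {9, 10, 13, 17, 20, 22, 29}


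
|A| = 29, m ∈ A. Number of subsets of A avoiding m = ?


Subsets of A avoiding m are subsets of A \ {m}, which has 28 elements.
Count = 2^(n-1) = 2^28
= 268435456

Number of subsets avoiding m = 268435456


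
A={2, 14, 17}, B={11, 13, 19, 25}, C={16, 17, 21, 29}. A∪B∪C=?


A ∪ B = {2, 11, 13, 14, 17, 19, 25}
(A ∪ B) ∪ C = {2, 11, 13, 14, 16, 17, 19, 21, 25, 29}

A ∪ B ∪ C = {2, 11, 13, 14, 16, 17, 19, 21, 25, 29}


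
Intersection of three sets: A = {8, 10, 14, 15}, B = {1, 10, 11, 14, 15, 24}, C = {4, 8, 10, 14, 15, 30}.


A ∩ B = {10, 14, 15}
(A ∩ B) ∩ C = {10, 14, 15}

A ∩ B ∩ C = {10, 14, 15}


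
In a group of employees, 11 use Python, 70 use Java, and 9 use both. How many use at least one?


|A ∪ B| = |A| + |B| - |A ∩ B|
= 11 + 70 - 9
= 72

|A ∪ B| = 72


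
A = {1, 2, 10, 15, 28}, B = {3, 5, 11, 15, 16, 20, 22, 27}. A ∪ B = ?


A ∪ B = all elements in A or B (or both)
A = {1, 2, 10, 15, 28}
B = {3, 5, 11, 15, 16, 20, 22, 27}
A ∪ B = {1, 2, 3, 5, 10, 11, 15, 16, 20, 22, 27, 28}

A ∪ B = {1, 2, 3, 5, 10, 11, 15, 16, 20, 22, 27, 28}


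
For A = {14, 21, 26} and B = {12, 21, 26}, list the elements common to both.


A ∩ B = elements in both A and B
A = {14, 21, 26}
B = {12, 21, 26}
A ∩ B = {21, 26}

A ∩ B = {21, 26}


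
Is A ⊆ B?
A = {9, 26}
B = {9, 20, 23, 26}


A ⊆ B means every element of A is in B.
All elements of A are in B.
So A ⊆ B.

Yes, A ⊆ B


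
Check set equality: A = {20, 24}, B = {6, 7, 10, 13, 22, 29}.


Two sets are equal iff they have exactly the same elements.
A = {20, 24}
B = {6, 7, 10, 13, 22, 29}
Differences: {6, 7, 10, 13, 20, 22, 24, 29}
A ≠ B

No, A ≠ B


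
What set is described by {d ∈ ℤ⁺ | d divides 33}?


Checking each candidate:
Condition: positive divisors of 33
Result = {1, 3, 11, 33}

{1, 3, 11, 33}


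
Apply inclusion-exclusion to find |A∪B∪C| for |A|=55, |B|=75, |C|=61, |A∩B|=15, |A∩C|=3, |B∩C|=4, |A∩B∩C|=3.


|A∪B∪C| = |A|+|B|+|C| - |A∩B|-|A∩C|-|B∩C| + |A∩B∩C|
= 55+75+61 - 15-3-4 + 3
= 191 - 22 + 3
= 172

|A ∪ B ∪ C| = 172


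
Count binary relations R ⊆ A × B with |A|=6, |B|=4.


A relation from A to B is any subset of A × B.
|A × B| = 6 × 4 = 24
# relations = 2^|A × B| = 2^24 = 16777216

Number of relations = 16777216


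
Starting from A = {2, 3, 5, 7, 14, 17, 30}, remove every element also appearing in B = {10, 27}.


A \ B = elements in A but not in B
A = {2, 3, 5, 7, 14, 17, 30}
B = {10, 27}
Remove from A any elements in B
A \ B = {2, 3, 5, 7, 14, 17, 30}

A \ B = {2, 3, 5, 7, 14, 17, 30}


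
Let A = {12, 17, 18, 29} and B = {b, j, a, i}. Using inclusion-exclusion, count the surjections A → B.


n = |A| = 4, k = |B| = 4. Surjections via inclusion-exclusion:
S(n,k) = Σ(-1)^i × C(k,i) × (k-i)^n, i=0 to k
i=0: (-1)^0×C(4,0)×4^4 = 256
i=1: (-1)^1×C(4,1)×3^4 = -324
i=2: (-1)^2×C(4,2)×2^4 = 96
i=3: (-1)^3×C(4,3)×1^4 = -4
i=4: (-1)^4×C(4,4)×0^4 = 0
Total = 24

Number of surjections = 24


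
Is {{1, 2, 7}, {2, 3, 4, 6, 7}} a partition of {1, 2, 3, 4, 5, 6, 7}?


A partition requires: (1) non-empty parts, (2) pairwise disjoint, (3) union = U
Parts: {1, 2, 7}, {2, 3, 4, 6, 7}
Union of parts: {1, 2, 3, 4, 6, 7}
U = {1, 2, 3, 4, 5, 6, 7}
All non-empty? True
Pairwise disjoint? False
Covers U? False

No, not a valid partition


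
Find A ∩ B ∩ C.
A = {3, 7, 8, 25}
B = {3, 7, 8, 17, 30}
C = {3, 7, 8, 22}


A ∩ B = {3, 7, 8}
(A ∩ B) ∩ C = {3, 7, 8}

A ∩ B ∩ C = {3, 7, 8}


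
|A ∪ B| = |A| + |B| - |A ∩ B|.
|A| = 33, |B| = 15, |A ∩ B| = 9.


|A ∪ B| = |A| + |B| - |A ∩ B|
= 33 + 15 - 9
= 39

|A ∪ B| = 39


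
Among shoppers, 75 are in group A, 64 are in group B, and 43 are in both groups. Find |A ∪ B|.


|A ∪ B| = |A| + |B| - |A ∩ B|
= 75 + 64 - 43
= 96

|A ∪ B| = 96


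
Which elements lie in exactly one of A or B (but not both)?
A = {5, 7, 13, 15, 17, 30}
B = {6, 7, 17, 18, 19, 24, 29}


A △ B = (A \ B) ∪ (B \ A) = elements in exactly one of A or B
A \ B = {5, 13, 15, 30}
B \ A = {6, 18, 19, 24, 29}
A △ B = {5, 6, 13, 15, 18, 19, 24, 29, 30}

A △ B = {5, 6, 13, 15, 18, 19, 24, 29, 30}


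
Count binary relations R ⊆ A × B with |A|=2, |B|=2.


A relation from A to B is any subset of A × B.
|A × B| = 2 × 2 = 4
# relations = 2^|A × B| = 2^4 = 16

Number of relations = 16


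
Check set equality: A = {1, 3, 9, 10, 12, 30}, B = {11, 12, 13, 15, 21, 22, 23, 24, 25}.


Two sets are equal iff they have exactly the same elements.
A = {1, 3, 9, 10, 12, 30}
B = {11, 12, 13, 15, 21, 22, 23, 24, 25}
Differences: {1, 3, 9, 10, 11, 13, 15, 21, 22, 23, 24, 25, 30}
A ≠ B

No, A ≠ B


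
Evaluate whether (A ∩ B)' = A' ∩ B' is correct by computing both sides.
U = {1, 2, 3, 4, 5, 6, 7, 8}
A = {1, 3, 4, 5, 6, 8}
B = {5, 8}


LHS: A ∩ B = {5, 8}
(A ∩ B)' = U \ (A ∩ B) = {1, 2, 3, 4, 6, 7}
A' = {2, 7}, B' = {1, 2, 3, 4, 6, 7}
Claimed RHS: A' ∩ B' = {2, 7}
Identity is INVALID: LHS = {1, 2, 3, 4, 6, 7} but the RHS claimed here equals {2, 7}. The correct form is (A ∩ B)' = A' ∪ B'.

Identity is invalid: (A ∩ B)' = {1, 2, 3, 4, 6, 7} but A' ∩ B' = {2, 7}. The correct De Morgan law is (A ∩ B)' = A' ∪ B'.
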